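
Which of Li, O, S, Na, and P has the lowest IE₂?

IE_2 is the cost of taking one more electron from the +1 cation: Li⁺ is the bare [He] core; O⁺ still has 5 valence electrons; S⁺ still has 5 valence electrons; Na⁺ is the bare [Ne] core; P⁺ still has 4 valence electrons.
Core electrons are held far more tightly than valence electrons, so Na and Li top the IE_2 order.
Valence configurations: O⁺ [He]2s²2p³, S⁺ [Ne]3s²3p³, P⁺ [Ne]3s²3p².
Approximate IE_2 values (kJ/mol): Li 7298, O 3388, S 2252, Na 4562, P 1907.
Overall IE_2 order: P < S < O < Na < Li.

P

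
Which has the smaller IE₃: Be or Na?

After 2 electrons have been removed, what remains? Be²⁺ is the bare [He] core; Na²⁺ is already 1 electron into the core.
All of these are removing an electron from a noble-gas core or deeper; the smaller core (lower principal quantum number) is held far more tightly, and within a period the higher nuclear charge binds the same core more tightly.
The numbers (kJ/mol): Be 14849, Na 6910.
Overall IE_3 order: Na < Be.

Na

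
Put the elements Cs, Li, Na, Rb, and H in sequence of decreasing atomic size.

H is in period 1, group 1; Li is in period 2, group 1; Na is in period 3, group 1; Rb is in period 5, group 1; Cs is in period 6, group 1.
Radius decreases left→right (rising Z_eff, same n) and increases top→bottom (higher n).
All are in group 1, so atomic radius increases down the group.
So from largest to smallest: Cs > Rb > Na > Li > H.

Cs, Rb, Na, Li, H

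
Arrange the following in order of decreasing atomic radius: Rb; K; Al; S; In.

Rb, K, In, Al, S

Al is in period 3, group 13; S is in period 3, group 16; K is in period 4, group 1; Rb is in period 5, group 1; In is in period 5, group 13.
Across a period the added protons contract the valence shell; down a group each new principal shell makes the atom larger.
Neither a single period nor a single group — weigh both effects.
Al > S: both are in period 3; the period trend gives Al the larger value.
In > Al: In sits below Al in group 13, so the down-group effect alone puts In larger.
K > In: the two effects oppose for this pair; the across-period effect wins (196 vs 142 pm).
Rb > K: they share group 1; the group trend gives Rb the larger value.
For reference (pm): Al 126, S 103, K 196, Rb 210, In 142.
So from largest to smallest: Rb > K > In > Al > S.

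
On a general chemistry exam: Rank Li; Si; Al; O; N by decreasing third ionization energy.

Li > O > N > Si > Al

After 2 electrons have been removed, what remains? Li²⁺ is already 1 electron into the core; Si²⁺ still has 2 valence electrons; Al²⁺ still has 1 valence electron; O²⁺ still has 4 valence electrons; N²⁺ still has 3 valence electrons.
Pulling an electron out of a noble-gas core costs far more than removing a remaining valence electron, so Li sits at the high end of IE_3.
Valence configurations: Si²⁺ [Ne]3s², Al²⁺ [Ne]3s¹, O²⁺ [He]2s²2p², N²⁺ [He]2s²2p¹.
Approximate IE_3 values (kJ/mol): Li 11815, Si 3232, Al 2745, O 5300, N 4578.
Putting it together, IE_3: Al < Si < N < O < Li.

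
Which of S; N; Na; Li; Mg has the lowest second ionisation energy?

After 1 electron has been removed, what remains? S⁺ still has 5 valence electrons; N⁺ still has 4 valence electrons; Na⁺ is the bare [Ne] core; Li⁺ is the bare [He] core; Mg⁺ still has 1 valence electron.
Core electrons are held far more tightly than valence electrons, so Na and Li top the IE_2 order.
Valence configurations: S⁺ [Ne]3s²3p³, N⁺ [He]2s²2p², Mg⁺ [Ne]3s¹.
Tabulated IE_2 (kJ/mol): S 2252, N 2856, Na 4562, Li 7298, Mg 1451.
Putting it together, IE_2: Mg < S < N < Na < Li.

Mg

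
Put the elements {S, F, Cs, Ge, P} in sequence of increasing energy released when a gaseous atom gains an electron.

Electron affinity generally becomes more exothermic across a period toward the halogens and less exothermic down a group.
Here both period and group differ, so the two effects have to be weighed against each other.
P > Cs: both effects reinforce here, so P is clearly the higher of the two.
Ge > P: this pair runs against the simple trend — see the exception note.
S > Ge: both effects reinforce here, so S is clearly the higher of the two.
F > S: relative to S, both the across-period and down-group shifts push F's electron affinity up.
Note the exception: Ge has a higher electron affinity than P, contrary to the simple trend — adding an electron to P's half-filled np³ subshell costs electron-pairing energy.
For reference (kJ/mol): F 328, P 72, S 200, Ge 119, Cs 46.
So from lowest to highest: Cs < P < Ge < S < F.

Cs, P, Ge, S, F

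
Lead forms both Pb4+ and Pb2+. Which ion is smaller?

Pb4+

Both ions have Z = 82 protons, but Pb4+ has lost more electrons, so its remaining electrons feel a larger effective nuclear charge per electron and are pulled in more tightly.
Higher positive charge → smaller ion, so Pb2+ > Pb4+.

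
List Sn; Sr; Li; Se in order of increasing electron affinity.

Sr < Li < Sn < Se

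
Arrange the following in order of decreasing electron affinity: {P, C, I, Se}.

I > Se > C > P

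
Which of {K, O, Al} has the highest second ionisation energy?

IE_2 is the cost of taking one more electron from the +1 cation: K⁺ is the bare [Ar] core; O⁺ still has 5 valence electrons; Al⁺ still has 2 valence electrons.
Usually core removal costs more than valence removal, but here the competition is close: a tightly held n=2 valence electron can cost more to remove than an n=3 core electron, so the actual values have to decide it.
Valence configurations: O⁺ [He]2s²2p³, Al⁺ [Ne]3s².
Tabulated IE_2 (kJ/mol): K 3052, O 3388, Al 1817.
Putting it together, IE_2: Al < K < O.

O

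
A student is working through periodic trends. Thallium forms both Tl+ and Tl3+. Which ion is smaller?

Tl3+

Both ions have Z = 81 protons, but Tl3+ has lost more electrons, so its remaining electrons feel a larger effective nuclear charge per electron and are pulled in more tightly.
Higher positive charge → smaller ion, so Tl+ > Tl3+.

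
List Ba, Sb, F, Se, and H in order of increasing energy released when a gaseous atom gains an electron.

Ba, H, Sb, Se, F

H is in period 1, group 1; F is in period 2, group 17; Se is in period 4, group 16; Sb is in period 5, group 15; Ba is in period 6, group 2.
Adding an electron releases more energy for atoms nearer the top right (short of the noble gases).
Neither a single period nor a single group — weigh both effects.
H > Ba: period and group pull opposite ways; the down-group shift dominates (73 vs 14 kJ/mol).
Sb > H: the two effects oppose for this pair; the across-period effect wins (103 vs 73 kJ/mol).
Se > Sb: relative to Sb, both the across-period and down-group shifts push Se's electron affinity up.
F > Se: both effects reinforce here, so F is clearly the higher of the two.
For reference (kJ/mol): H 73, F 328, Se 195, Sb 103, Ba 14.
So from lowest to highest: Ba < H < Sb < Se < F.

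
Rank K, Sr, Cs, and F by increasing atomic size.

F is in period 2, group 17; K is in period 4, group 1; Sr is in period 5, group 2; Cs is in period 6, group 1.
Across a period the added protons contract the valence shell; down a group each new principal shell makes the atom larger.
Neither a single period nor a single group — weigh both effects.
Sr > F: relative to F, both the across-period and down-group shifts push Sr's atomic radius up.
K > Sr: the two effects oppose for this pair; the across-period effect wins (196 vs 185 pm).
Cs > K: Cs sits below K in group 1, so the down-group effect alone puts Cs larger.
For reference (pm): F 64, K 196, Sr 185, Cs 232.
So from smallest to largest: F < Sr < K < Cs.

F < Sr < K < Cs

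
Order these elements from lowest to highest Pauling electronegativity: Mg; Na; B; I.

Na < Mg < B < I

B is in period 2, group 13; Na is in period 3, group 1; Mg is in period 3, group 2; I is in period 5, group 17.
EN rises left→right (higher Z_eff, smaller atoms) and falls top→bottom (larger, more shielded atoms).
Neither a single period nor a single group — weigh both effects.
Mg > Na: Mg lies to the right of Na in period 3, so the across-period effect alone puts Mg higher.
B > Mg: both effects reinforce here, so B is clearly the higher of the two.
I > B: period and group pull opposite ways; the across-period shift dominates (2.66 vs 2.04).
Approximate values (Pauling): B 2.04, Na 0.93, Mg 1.31, I 2.66.
So from lowest to highest: Na < Mg < B < I.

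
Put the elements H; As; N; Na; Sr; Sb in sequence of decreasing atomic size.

Sr > Na > Sb > As > N > H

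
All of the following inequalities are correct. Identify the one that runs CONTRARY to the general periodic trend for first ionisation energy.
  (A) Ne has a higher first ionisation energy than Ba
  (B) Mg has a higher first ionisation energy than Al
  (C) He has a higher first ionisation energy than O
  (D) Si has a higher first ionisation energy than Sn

(B)

The general trend: first ionisation energy increases across a period and decreases down a group.
(A) Ne (period 2, group 18) vs Ba (period 6, group 2): the stated order agrees with the simple trend.
(B) Mg (period 3, group 2) vs Al (period 3, group 13): the stated order contradicts the simple trend.
(C) He (period 1, group 18) vs O (period 2, group 16): the stated order agrees with the simple trend.
(D) Si (period 3, group 14) vs Sn (period 5, group 14): the stated order agrees with the simple trend.
The exception is (B): Al's single 3p electron is easier to remove than one from Mg's filled 3s².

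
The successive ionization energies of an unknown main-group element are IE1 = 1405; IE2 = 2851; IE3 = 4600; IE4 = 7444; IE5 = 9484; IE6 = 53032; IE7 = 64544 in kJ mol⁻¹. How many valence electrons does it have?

5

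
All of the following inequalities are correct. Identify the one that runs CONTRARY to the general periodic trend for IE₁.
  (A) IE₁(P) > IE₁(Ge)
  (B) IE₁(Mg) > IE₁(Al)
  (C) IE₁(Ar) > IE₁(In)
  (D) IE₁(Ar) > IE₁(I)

The general trend: IE₁ increases across a period and decreases down a group.
(A) P (period 3, group 15) vs Ge (period 4, group 14): the stated order agrees with the simple trend.
(B) Mg (period 3, group 2) vs Al (period 3, group 13): the stated order contradicts the simple trend.
(C) Ar (period 3, group 18) vs In (period 5, group 13): the stated order agrees with the simple trend.
(D) Ar (period 3, group 18) vs I (period 5, group 17): the stated order agrees with the simple trend.
The exception is (B): Al's single 3p electron is easier to remove than one from Mg's filled 3s².

(B)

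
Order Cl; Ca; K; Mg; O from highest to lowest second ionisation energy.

O, K, Cl, Mg, Ca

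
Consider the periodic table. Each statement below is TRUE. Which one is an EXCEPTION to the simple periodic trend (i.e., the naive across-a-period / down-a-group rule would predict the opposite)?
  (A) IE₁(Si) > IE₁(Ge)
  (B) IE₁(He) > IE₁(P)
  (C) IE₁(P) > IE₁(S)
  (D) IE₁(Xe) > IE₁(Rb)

The general trend: first ionization energy increases across a period and decreases down a group.
(A) Si (period 3, group 14) vs Ge (period 4, group 14): the stated order agrees with the simple trend.
(B) He (period 1, group 18) vs P (period 3, group 15): the stated order agrees with the simple trend.
(C) P (period 3, group 15) vs S (period 3, group 16): the stated order contradicts the simple trend.
(D) Xe (period 5, group 18) vs Rb (period 5, group 1): the stated order agrees with the simple trend.
The exception is (C): S (3p⁴) ionizes more easily than half-filled P (3p³) because the paired 3p electron in S is pushed out by e⁻–e⁻ repulsion.

(C)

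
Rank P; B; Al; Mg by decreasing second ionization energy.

IE_2 is the cost of taking one more electron from the +1 cation: P⁺ still has 4 valence electrons; B⁺ still has 2 valence electrons; Al⁺ still has 2 valence electrons; Mg⁺ still has 1 valence electron.
All are still removing valence electrons, so compare the +1 ions as you would atoms: IE_2 generally rises across a period (higher Z_eff) and falls down a group (larger shell), subject to the usual subshell exceptions.
Valence configurations: P⁺ [Ne]3s²3p², B⁺ [He]2s², Al⁺ [Ne]3s², Mg⁺ [Ne]3s¹.
Tabulated IE_2 (kJ/mol): P 1907, B 2427, Al 1817, Mg 1451.
Overall IE_2 order: Mg < Al < P < B.

B, P, Al, Mg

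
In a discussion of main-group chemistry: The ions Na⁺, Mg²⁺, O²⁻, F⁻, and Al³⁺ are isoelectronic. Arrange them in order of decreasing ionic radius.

O²⁻, F⁻, Na⁺, Mg²⁺, Al³⁺

All of these have 10 electrons, so size is governed by nuclear charge alone: the more protons, the stronger the pull on the same electron cloud, and the smaller the ion.
Nuclear charges: Al³⁺ (Z=13), Mg²⁺ (Z=12), Na⁺ (Z=11), F⁻ (Z=9), O²⁻ (Z=8).
Largest to smallest: O²⁻ > F⁻ > Na⁺ > Mg²⁺ > Al³⁺.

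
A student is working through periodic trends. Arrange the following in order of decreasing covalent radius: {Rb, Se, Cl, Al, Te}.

Rb > Te > Al > Se > Cl

Al is in period 3, group 13; Cl is in period 3, group 17; Se is in period 4, group 16; Rb is in period 5, group 1; Te is in period 5, group 16.
Radius decreases left→right (rising Z_eff, same n) and increases top→bottom (higher n).
Neither a single period nor a single group — weigh both effects.
Se > Cl: relative to Cl, both the across-period and down-group shifts push Se's atomic radius up.
Al > Se: the two effects oppose for this pair; the across-period effect wins (126 vs 116 pm).
Te > Al: period and group pull opposite ways; the down-group shift dominates (136 vs 126 pm).
Rb > Te: Rb lies to the left of Te in period 5, so the across-period effect alone puts Rb larger.
Tabulated atomic radius (pm): Al 126, Cl 99, Se 116, Rb 210, Te 136.
So from largest to smallest: Rb > Te > Al > Se > Cl.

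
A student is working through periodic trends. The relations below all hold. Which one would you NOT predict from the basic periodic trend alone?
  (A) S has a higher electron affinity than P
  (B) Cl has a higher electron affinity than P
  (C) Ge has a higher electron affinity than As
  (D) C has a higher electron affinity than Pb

The general trend: electron affinity increases across a period and decreases down a group.
(A) S (period 3, group 16) vs P (period 3, group 15): the stated order agrees with the simple trend.
(B) Cl (period 3, group 17) vs P (period 3, group 15): the stated order agrees with the simple trend.
(C) Ge (period 4, group 14) vs As (period 4, group 15): the stated order contradicts the simple trend.
(D) C (period 2, group 14) vs Pb (period 6, group 14): the stated order agrees with the simple trend.
The exception is (C): adding an electron to As's half-filled 4p³ is unfavourable, so Ge (4p²) has the more exothermic EA.

(C)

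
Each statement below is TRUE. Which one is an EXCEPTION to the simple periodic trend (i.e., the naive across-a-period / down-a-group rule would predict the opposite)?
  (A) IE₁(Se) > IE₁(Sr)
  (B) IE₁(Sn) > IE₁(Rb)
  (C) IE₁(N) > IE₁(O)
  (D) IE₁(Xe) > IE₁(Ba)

The general trend: first ionisation energy increases across a period and decreases down a group.
(A) Se (period 4, group 16) vs Sr (period 5, group 2): the stated order agrees with the simple trend.
(B) Sn (period 5, group 14) vs Rb (period 5, group 1): the stated order agrees with the simple trend.
(C) N (period 2, group 15) vs O (period 2, group 16): the stated order contradicts the simple trend.
(D) Xe (period 5, group 18) vs Ba (period 6, group 2): the stated order agrees with the simple trend.
The exception is (C): pairing an electron in O's 2p⁴ costs repulsion energy, so O ionizes more easily than half-filled N (2p³).

(C)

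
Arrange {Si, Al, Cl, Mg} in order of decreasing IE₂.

Cl > Al > Si > Mg

Consider each +1 ion: Si⁺ still has 3 valence electrons; Al⁺ still has 2 valence electrons; Cl⁺ still has 6 valence electrons; Mg⁺ still has 1 valence electron.
All are still removing valence electrons, so compare the +1 ions as you would atoms: IE_2 generally rises across a period (higher Z_eff) and falls down a group (larger shell), subject to the usual subshell exceptions.
Valence configurations: Si⁺ [Ne]3s²3p¹, Al⁺ [Ne]3s², Cl⁺ [Ne]3s²3p⁴, Mg⁺ [Ne]3s¹.
Si⁺ loses a lone 3p electron whereas Al⁺ must break into a filled 3s² pair, so IE_2(Al) > IE_2(Si) even though Si has the higher nuclear charge.
Approximate IE_2 values (kJ/mol): Si 1577, Al 1817, Cl 2298, Mg 1451.
Hence IE_2: Mg < Si < Al < Cl.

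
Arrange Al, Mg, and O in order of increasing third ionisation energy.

Al < O < Mg

The third ionization energy removes an electron from the +2 ion. For each element: Al²⁺ still has 1 valence electron; Mg²⁺ is the bare [Ne] core; O²⁺ still has 4 valence electrons.
Core electrons are held far more tightly than valence electrons, so Mg tops the IE_3 order.
Valence configurations: Al²⁺ [Ne]3s¹, O²⁺ [He]2s²2p².
Approximate IE_3 values (kJ/mol): Al 2745, Mg 7733, O 5300.
Putting it together, IE_3: Al < O < Mg.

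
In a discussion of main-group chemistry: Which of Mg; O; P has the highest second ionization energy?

O

The second ionization energy removes an electron from the +1 ion. For each element: Mg⁺ still has 1 valence electron; O⁺ still has 5 valence electrons; P⁺ still has 4 valence electrons.
All are still removing valence electrons, so compare the +1 ions as you would atoms: IE_2 generally rises across a period (higher Z_eff) and falls down a group (larger shell), subject to the usual subshell exceptions.
Valence configurations: Mg⁺ [Ne]3s¹, O⁺ [He]2s²2p³, P⁺ [Ne]3s²3p².
Tabulated IE_2 (kJ/mol): Mg 1451, O 3388, P 1907.
So the second ionization energies run Mg < P < O.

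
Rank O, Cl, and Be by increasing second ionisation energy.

The second ionization energy removes an electron from the +1 ion. For each element: O⁺ still has 5 valence electrons; Cl⁺ still has 6 valence electrons; Be⁺ still has 1 valence electron.
All are still removing valence electrons, so compare the +1 ions as you would atoms: IE_2 generally rises across a period (higher Z_eff) and falls down a group (larger shell), subject to the usual subshell exceptions.
Valence configurations: O⁺ [He]2s²2p³, Cl⁺ [Ne]3s²3p⁴, Be⁺ [He]2s¹.
Tabulated IE_2 (kJ/mol): O 3388, Cl 2298, Be 1757.
Overall IE_2 order: Be < Cl < O.

Be < Cl < O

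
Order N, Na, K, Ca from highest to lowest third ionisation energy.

IE_3 is the cost of taking one more electron from the +2 cation: N²⁺ still has 3 valence electrons; Na²⁺ is already 1 electron into the core; K²⁺ is already 1 electron into the core; Ca²⁺ is the bare [Ar] core.
Usually core removal costs more than valence removal, but here the competition is close: a tightly held n=2 valence electron can cost more to remove than an n=3 core electron, so the actual values have to decide it.
Approximate IE_3 values (kJ/mol): N 4578, Na 6910, K 4420, Ca 4912.
Overall IE_3 order: K < N < Ca < Na.

Na > Ca > N > K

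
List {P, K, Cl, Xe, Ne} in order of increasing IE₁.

K < P < Xe < Cl < Ne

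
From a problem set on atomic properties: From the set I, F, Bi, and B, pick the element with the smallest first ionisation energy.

B is in period 2, group 13; F is in period 2, group 17; I is in period 5, group 17; Bi is in period 6, group 15.
First ionization energy rises across a period (greater Z_eff holds electrons more tightly) and falls down a group (valence electrons are farther from the nucleus).
Neither a single period nor a single group — weigh both effects.
B > Bi: the two effects oppose for this pair; the down-group effect wins (801 vs 703 kJ/mol).
I > B: the two effects oppose for this pair; the across-period effect wins (1008 vs 801 kJ/mol).
F > I: F sits above I in group 17, so the down-group effect alone puts F higher.
Approximate values (kJ/mol): B 801, F 1681, I 1008, Bi 703.
The smallest first ionisation energy among these belongs to Bi.

Bi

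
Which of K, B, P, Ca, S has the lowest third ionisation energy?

P

IE_3 is the cost of taking one more electron from the +2 cation: K²⁺ is already 1 electron into the core; B²⁺ still has 1 valence electron; P²⁺ still has 3 valence electrons; Ca²⁺ is the bare [Ar] core; S²⁺ still has 4 valence electrons.
Breaking into a closed-shell core is much more expensive than removing a leftover valence electron — K and Ca have the largest IE_3 here.
Valence configurations: B²⁺ [He]2s¹, P²⁺ [Ne]3s²3p¹, S²⁺ [Ne]3s²3p².
Approximate IE_3 values (kJ/mol): K 4420, B 3660, P 2914, Ca 4912, S 3357.
Putting it together, IE_3: P < S < B < K < Ca.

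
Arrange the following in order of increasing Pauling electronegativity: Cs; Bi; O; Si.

Cs < Si < Bi < O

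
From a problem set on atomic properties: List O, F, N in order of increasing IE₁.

N is in period 2, group 15; O is in period 2, group 16; F is in period 2, group 17.
IE₁ increases left→right with effective nuclear charge and decreases top→bottom as the valence shell moves farther out.
All lie in period 2; the across-period trend (first ionization energy increases left to right) applies, with the exception below.
Note the exception: N has a higher first ionization energy than O, contrary to the simple trend — pairing an electron in O's 2p⁴ costs repulsion energy, so O ionizes more easily than half-filled N (2p³).
For reference (kJ/mol): N 1402, O 1314, F 1681.
So from lowest to highest: O < N < F.

O < N < F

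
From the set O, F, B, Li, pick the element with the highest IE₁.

F

Li is in period 2, group 1; B is in period 2, group 13; O is in period 2, group 16; F is in period 2, group 17.
Removing the outermost electron gets harder across a period and easier down a group.
All lie in period 2, so first ionization energy increases left to right.
The highest IE₁ among these belongs to F.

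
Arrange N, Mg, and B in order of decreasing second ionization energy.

After 1 electron has been removed, what remains? N⁺ still has 4 valence electrons; Mg⁺ still has 1 valence electron; B⁺ still has 2 valence electrons.
All are still removing valence electrons, so compare the +1 ions as you would atoms: IE_2 generally rises across a period (higher Z_eff) and falls down a group (larger shell), subject to the usual subshell exceptions.
Valence configurations: N⁺ [He]2s²2p², Mg⁺ [Ne]3s¹, B⁺ [He]2s².
The numbers (kJ/mol): N 2856, Mg 1451, B 2427.
Overall IE_2 order: Mg < B < N.

N > B > Mg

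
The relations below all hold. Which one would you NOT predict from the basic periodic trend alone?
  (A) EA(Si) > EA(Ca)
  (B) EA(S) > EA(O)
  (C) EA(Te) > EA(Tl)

(B)

The general trend: electron affinity increases across a period and decreases down a group.
(A) Si (period 3, group 14) vs Ca (period 4, group 2): the stated order agrees with the simple trend.
(B) S (period 3, group 16) vs O (period 2, group 16): the stated order contradicts the simple trend.
(C) Te (period 5, group 16) vs Tl (period 6, group 13): the stated order agrees with the simple trend.
The exception is (B): the compact 2p subshell of O repels the added electron more than S's larger 3p does.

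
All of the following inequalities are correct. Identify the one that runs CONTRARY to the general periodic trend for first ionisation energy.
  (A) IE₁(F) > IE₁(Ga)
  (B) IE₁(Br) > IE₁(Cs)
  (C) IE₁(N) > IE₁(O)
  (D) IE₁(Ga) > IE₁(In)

(C)

The general trend: first ionisation energy increases across a period and decreases down a group.
(A) F (period 2, group 17) vs Ga (period 4, group 13): the stated order agrees with the simple trend.
(B) Br (period 4, group 17) vs Cs (period 6, group 1): the stated order agrees with the simple trend.
(C) N (period 2, group 15) vs O (period 2, group 16): the stated order contradicts the simple trend.
(D) Ga (period 4, group 13) vs In (period 5, group 13): the stated order agrees with the simple trend.
The exception is (C): pairing an electron in O's 2p⁴ costs repulsion energy, so O ionizes more easily than half-filled N (2p³).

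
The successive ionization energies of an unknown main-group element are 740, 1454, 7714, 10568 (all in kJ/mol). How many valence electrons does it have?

Look for the largest jump between consecutive ionization energies: IE3/IE2 ≈ 5.3, far larger than any earlier ratio.
That jump marks the point where a core electron is being removed. So the atom has 2 valence electrons.

2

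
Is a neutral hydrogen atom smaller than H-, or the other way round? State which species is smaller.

Forming H- adds 1 electron to H. More electron–electron repulsion in the same shell, with unchanged nuclear charge, lets the cloud expand.
An anion is larger than its parent atom: H- > H.

H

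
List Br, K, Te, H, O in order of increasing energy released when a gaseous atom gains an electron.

H is in period 1, group 1; O is in period 2, group 16; K is in period 4, group 1; Br is in period 4, group 17; Te is in period 5, group 16.
Adding an electron releases more energy for atoms nearer the top right (short of the noble gases).
These span different periods and groups, so the two trends combine.
H > K: they share group 1; the group trend gives H the larger value.
O > H: the two effects oppose for this pair; the across-period effect wins (141 vs 73 kJ/mol).
Te > O: this pair runs against the simple trend — see the exception note.
Br > Te: relative to Te, both the across-period and down-group shifts push Br's electron affinity up.
Note the exception: Te has a higher electron affinity than O, contrary to the simple trend — O's compact 2p subshell gives strong electron–electron repulsion on the added electron.
For reference (kJ/mol): H 73, O 141, K 48, Br 325, Te 190.
So from lowest to highest: K < H < O < Te < Br.

K < H < O < Te < Br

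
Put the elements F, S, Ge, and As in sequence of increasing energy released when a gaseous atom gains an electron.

As < Ge < S < F

F is in period 2, group 17; S is in period 3, group 16; Ge is in period 4, group 14; As is in period 4, group 15.
EA tends to increase across a period and decrease down a group, though the pattern is less regular than for IE or radius.
These span different periods and groups, so the two trends combine.
Ge > As: this pair runs against the simple trend — see the exception note.
S > Ge: relative to Ge, both the across-period and down-group shifts push S's electron affinity up.
F > S: both effects reinforce here, so F is clearly the higher of the two.
Note the exception: Ge has a higher electron affinity than As, contrary to the simple trend — adding an electron to As's half-filled 4p³ is unfavourable, so Ge (4p²) has the more exothermic EA.
Tabulated electron affinity (kJ/mol): F 328, S 200, Ge 119, As 78.
So from lowest to highest: As < Ge < S < F.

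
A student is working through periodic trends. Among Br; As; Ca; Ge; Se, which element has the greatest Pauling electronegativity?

Br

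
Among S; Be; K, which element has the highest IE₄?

IE_4 is the cost of taking one more electron from the +3 cation: S³⁺ still has 3 valence electrons; Be³⁺ is already 1 electron into the core; K³⁺ is already 2 electrons into the core.
Core electrons are held far more tightly than valence electrons, so K and Be top the IE_4 order.
The numbers (kJ/mol): S 4556, Be 21007, K 5877.
Putting it together, IE_4: S < K < Be.

Be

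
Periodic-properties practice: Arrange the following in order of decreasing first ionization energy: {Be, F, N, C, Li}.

Removing the outermost electron gets harder across a period and easier down a group.
All lie in period 2, so first ionization energy increases left to right.
So from highest to lowest: F > N > C > Be > Li.

F, N, C, Be, Li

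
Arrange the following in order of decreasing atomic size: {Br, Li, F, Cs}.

Moving right in a period, electrons are added to the same shell under a stronger nuclear pull, so atoms get smaller; moving down, a new shell is opened and atoms get larger.
These span different periods and groups, so the two trends combine.
Br > F: they share group 17; the group trend gives Br the larger value.
Li > Br: the two effects oppose for this pair; the across-period effect wins (133 vs 114 pm).
Cs > Li: Cs sits below Li in group 1, so the down-group effect alone puts Cs larger.
Tabulated atomic radius (pm): Li 133, F 64, Br 114, Cs 232.
So from largest to smallest: Cs > Li > Br > F.

Cs, Li, Br, F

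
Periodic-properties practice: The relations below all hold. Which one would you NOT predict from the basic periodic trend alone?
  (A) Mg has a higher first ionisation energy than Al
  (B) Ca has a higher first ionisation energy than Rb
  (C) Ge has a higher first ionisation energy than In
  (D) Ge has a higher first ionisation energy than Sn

(A)

The general trend: first ionisation energy increases across a period and decreases down a group.
(A) Mg (period 3, group 2) vs Al (period 3, group 13): the stated order contradicts the simple trend.
(B) Ca (period 4, group 2) vs Rb (period 5, group 1): the stated order agrees with the simple trend.
(C) Ge (period 4, group 14) vs In (period 5, group 13): the stated order agrees with the simple trend.
(D) Ge (period 4, group 14) vs Sn (period 5, group 14): the stated order agrees with the simple trend.
The exception is (A): Al's single 3p electron is easier to remove than one from Mg's filled 3s².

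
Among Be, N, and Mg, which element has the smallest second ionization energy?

Mg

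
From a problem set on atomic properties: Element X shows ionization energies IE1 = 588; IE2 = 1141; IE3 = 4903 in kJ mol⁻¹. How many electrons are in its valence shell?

2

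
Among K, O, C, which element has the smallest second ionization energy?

IE_2 is the cost of taking one more electron from the +1 cation: K⁺ is the bare [Ar] core; O⁺ still has 5 valence electrons; C⁺ still has 3 valence electrons.
Usually core removal costs more than valence removal, but here the competition is close: a tightly held n=2 valence electron can cost more to remove than an n=3 core electron, so the actual values have to decide it.
Valence configurations: O⁺ [He]2s²2p³, C⁺ [He]2s²2p¹.
Approximate IE_2 values (kJ/mol): K 3052, O 3388, C 2353.
Hence IE_2: C < K < O.

C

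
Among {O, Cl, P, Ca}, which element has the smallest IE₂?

Consider each +1 ion: O⁺ still has 5 valence electrons; Cl⁺ still has 6 valence electrons; P⁺ still has 4 valence electrons; Ca⁺ still has 1 valence electron.
All are still removing valence electrons, so compare the +1 ions as you would atoms: IE_2 generally rises across a period (higher Z_eff) and falls down a group (larger shell), subject to the usual subshell exceptions.
Valence configurations: O⁺ [He]2s²2p³, Cl⁺ [Ne]3s²3p⁴, P⁺ [Ne]3s²3p², Ca⁺ [Ar]4s¹.
Approximate IE_2 values (kJ/mol): O 3388, Cl 2298, P 1907, Ca 1145.
Hence IE_2: Ca < P < Cl < O.

Ca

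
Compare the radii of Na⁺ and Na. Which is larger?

Na

Forming Na⁺ removes 1 electron from Na. Fewer electrons for the same nuclear charge means less shielding and a higher Z_eff on the remaining electrons, and for main-group metals the entire outer shell is lost.
A cation is smaller than its parent atom: Na⁺ < Na.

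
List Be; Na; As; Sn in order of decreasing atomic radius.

Na, Sn, As, Be

Be is in period 2, group 2; Na is in period 3, group 1; As is in period 4, group 15; Sn is in period 5, group 14.
Moving right in a period, electrons are added to the same shell under a stronger nuclear pull, so atoms get smaller; moving down, a new shell is opened and atoms get larger.
Here both period and group differ, so the two effects have to be weighed against each other.
As > Be: period and group pull opposite ways; the down-group shift dominates (121 vs 102 pm).
Sn > As: both effects reinforce here, so Sn is clearly the larger of the two.
Na > Sn: the two effects oppose for this pair; the across-period effect wins (155 vs 140 pm).
For reference (pm): Be 102, Na 155, As 121, Sn 140.
So from largest to smallest: Na > Sn > As > Be.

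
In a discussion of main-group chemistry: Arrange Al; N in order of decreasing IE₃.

N > Al

After 2 electrons have been removed, what remains? Al²⁺ still has 1 valence electron; N²⁺ still has 3 valence electrons.
All are still removing valence electrons, so compare the +2 ions as you would atoms: IE_3 generally rises across a period (higher Z_eff) and falls down a group (larger shell), subject to the usual subshell exceptions.
Valence configurations: Al²⁺ [Ne]3s¹, N²⁺ [He]2s²2p¹.
The numbers (kJ/mol): Al 2745, N 4578.
Hence IE_3: Al < N.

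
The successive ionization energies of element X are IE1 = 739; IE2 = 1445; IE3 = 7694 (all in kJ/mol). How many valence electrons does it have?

2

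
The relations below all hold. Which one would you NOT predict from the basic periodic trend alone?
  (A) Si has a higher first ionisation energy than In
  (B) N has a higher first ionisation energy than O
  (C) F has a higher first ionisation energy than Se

(B)

The general trend: first ionisation energy increases across a period and decreases down a group.
(A) Si (period 3, group 14) vs In (period 5, group 13): the stated order agrees with the simple trend.
(B) N (period 2, group 15) vs O (period 2, group 16): the stated order contradicts the simple trend.
(C) F (period 2, group 17) vs Se (period 4, group 16): the stated order agrees with the simple trend.
The exception is (B): pairing an electron in O's 2p⁴ costs repulsion energy, so O ionizes more easily than half-filled N (2p³).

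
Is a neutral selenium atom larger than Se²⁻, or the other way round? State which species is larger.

Se²⁻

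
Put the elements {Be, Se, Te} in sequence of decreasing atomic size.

Te > Se > Be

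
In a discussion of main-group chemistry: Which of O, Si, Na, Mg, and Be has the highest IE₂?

Na

IE_2 is the cost of taking one more electron from the +1 cation: O⁺ still has 5 valence electrons; Si⁺ still has 3 valence electrons; Na⁺ is the bare [Ne] core; Mg⁺ still has 1 valence electron; Be⁺ still has 1 valence electron.
Breaking into a closed-shell core is much more expensive than removing a leftover valence electron — Na has the largest IE_2 here.
Valence configurations: O⁺ [He]2s²2p³, Si⁺ [Ne]3s²3p¹, Mg⁺ [Ne]3s¹, Be⁺ [He]2s¹.
The numbers (kJ/mol): O 3388, Si 1577, Na 4562, Mg 1451, Be 1757.
Putting it together, IE_2: Mg < Si < Be < O < Na.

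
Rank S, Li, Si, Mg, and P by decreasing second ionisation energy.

Li, S, P, Si, Mg

The second ionization energy removes an electron from the +1 ion. For each element: S⁺ still has 5 valence electrons; Li⁺ is the bare [He] core; Si⁺ still has 3 valence electrons; Mg⁺ still has 1 valence electron; P⁺ still has 4 valence electrons.
Pulling an electron out of a noble-gas core costs far more than removing a remaining valence electron, so Li sits at the high end of IE_2.
Valence configurations: S⁺ [Ne]3s²3p³, Si⁺ [Ne]3s²3p¹, Mg⁺ [Ne]3s¹, P⁺ [Ne]3s²3p².
Approximate IE_2 values (kJ/mol): S 2252, Li 7298, Si 1577, Mg 1451, P 1907.
So the second ionization energies run Mg < Si < P < S < Li.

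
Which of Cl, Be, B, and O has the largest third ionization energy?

IE_3 is the cost of taking one more electron from the +2 cation: Cl²⁺ still has 5 valence electrons; Be²⁺ is the bare [He] core; B²⁺ still has 1 valence electron; O²⁺ still has 4 valence electrons.
Pulling an electron out of a noble-gas core costs far more than removing a remaining valence electron, so Be sits at the high end of IE_3.
Valence configurations: Cl²⁺ [Ne]3s²3p³, B²⁺ [He]2s¹, O²⁺ [He]2s²2p².
Tabulated IE_3 (kJ/mol): Cl 3822, Be 14849, B 3660, O 5300.
Hence IE_3: B < Cl < O < Be.

Be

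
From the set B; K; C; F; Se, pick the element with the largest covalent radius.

K

B is in period 2, group 13; C is in period 2, group 14; F is in period 2, group 17; K is in period 4, group 1; Se is in period 4, group 16.
Across a period the added protons contract the valence shell; down a group each new principal shell makes the atom larger.
Here both period and group differ, so the two effects have to be weighed against each other.
C > F: both are in period 2; the period trend gives C the larger value.
B > C: B lies to the left of C in period 2, so the across-period effect alone puts B larger.
Se > B: the two effects oppose for this pair; the down-group effect wins (116 vs 85 pm).
K > Se: K lies to the left of Se in period 4, so the across-period effect alone puts K larger.
For reference (pm): B 85, C 75, F 64, K 196, Se 116.
The largest covalent radius among these belongs to K.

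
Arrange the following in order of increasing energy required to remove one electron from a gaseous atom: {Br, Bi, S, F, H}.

H is in period 1, group 1; F is in period 2, group 17; S is in period 3, group 16; Br is in period 4, group 17; Bi is in period 6, group 15.
Removing the outermost electron gets harder across a period and easier down a group.
Neither a single period nor a single group — weigh both effects.
S > Bi: both effects reinforce here, so S is clearly the higher of the two.
Br > S: the two effects oppose for this pair; the across-period effect wins (1140 vs 1000 kJ/mol).
H > Br: the two effects oppose for this pair; the down-group effect wins (1312 vs 1140 kJ/mol).
F > H: the two effects oppose for this pair; the across-period effect wins (1681 vs 1312 kJ/mol).
For reference (kJ/mol): H 1312, F 1681, S 1000, Br 1140, Bi 703.
So from lowest to highest: Bi < S < Br < H < F.

Bi, S, Br, H, F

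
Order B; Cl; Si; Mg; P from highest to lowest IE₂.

B > Cl > P > Si > Mg

After 1 electron has been removed, what remains? B⁺ still has 2 valence electrons; Cl⁺ still has 6 valence electrons; Si⁺ still has 3 valence electrons; Mg⁺ still has 1 valence electron; P⁺ still has 4 valence electrons.
All are still removing valence electrons, so compare the +1 ions as you would atoms: IE_2 generally rises across a period (higher Z_eff) and falls down a group (larger shell), subject to the usual subshell exceptions.
Valence configurations: B⁺ [He]2s², Cl⁺ [Ne]3s²3p⁴, Si⁺ [Ne]3s²3p¹, Mg⁺ [Ne]3s¹, P⁺ [Ne]3s²3p².
Tabulated IE_2 (kJ/mol): B 2427, Cl 2298, Si 1577, Mg 1451, P 1907.
So the second ionization energies run Mg < Si < P < Cl < B.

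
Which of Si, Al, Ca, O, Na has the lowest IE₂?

Ca

IE_2 is the cost of taking one more electron from the +1 cation: Si⁺ still has 3 valence electrons; Al⁺ still has 2 valence electrons; Ca⁺ still has 1 valence electron; O⁺ still has 5 valence electrons; Na⁺ is the bare [Ne] core.
Core electrons are held far more tightly than valence electrons, so Na tops the IE_2 order.
Valence configurations: Si⁺ [Ne]3s²3p¹, Al⁺ [Ne]3s², Ca⁺ [Ar]4s¹, O⁺ [He]2s²2p³.
Si⁺ loses a lone 3p electron whereas Al⁺ must break into a filled 3s² pair, so IE_2(Al) > IE_2(Si) even though Si has the higher nuclear charge.
The numbers (kJ/mol): Si 1577, Al 1817, Ca 1145, O 3388, Na 4562.
Overall IE_2 order: Ca < Si < Al < O < Na.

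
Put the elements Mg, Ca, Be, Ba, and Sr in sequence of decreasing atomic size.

Ba > Sr > Ca > Mg > Be

Be is in period 2, group 2; Mg is in period 3, group 2; Ca is in period 4, group 2; Sr is in period 5, group 2; Ba is in period 6, group 2.
Radius decreases left→right (rising Z_eff, same n) and increases top→bottom (higher n).
All are in group 2, so atomic radius increases down the group.
So from largest to smallest: Ba > Sr > Ca > Mg > Be.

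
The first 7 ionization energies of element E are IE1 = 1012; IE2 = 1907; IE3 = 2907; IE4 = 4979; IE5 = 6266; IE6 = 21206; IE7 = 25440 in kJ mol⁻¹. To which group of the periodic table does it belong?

Group 15

Look for the largest jump between consecutive ionization energies: IE6/IE5 ≈ 3.4, far larger than any earlier ratio.
That jump marks the point where a core electron is being removed. So the atom has 5 valence electrons.
A main-group element with 5 valence electrons is in group 15.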